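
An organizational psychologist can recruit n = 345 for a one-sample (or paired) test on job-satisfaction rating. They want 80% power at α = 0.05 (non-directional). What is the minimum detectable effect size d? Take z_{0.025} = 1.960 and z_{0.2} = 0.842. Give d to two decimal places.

d_min ≈ 0.15

For a single sample (or paired design) of n = 345: d_min = (z_{α/2} + z_β)/√n.
z-sum = 1.960 + 0.842 = 2.802.
d_min = 2.802 / √345 = 2.802 / 18.574 = 0.151.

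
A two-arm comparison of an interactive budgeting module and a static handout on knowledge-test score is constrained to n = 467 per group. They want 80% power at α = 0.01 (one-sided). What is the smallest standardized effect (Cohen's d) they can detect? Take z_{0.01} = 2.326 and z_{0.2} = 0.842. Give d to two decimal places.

For two independent groups of n = 467 each: d_min = (z_{α} + z_β)·√(2/n).
z-sum = 2.326 + 0.842 = 3.168.
d_min = 3.168 × √(2/467) = 3.168 × 0.0654 = 0.207.

d_min ≈ 0.21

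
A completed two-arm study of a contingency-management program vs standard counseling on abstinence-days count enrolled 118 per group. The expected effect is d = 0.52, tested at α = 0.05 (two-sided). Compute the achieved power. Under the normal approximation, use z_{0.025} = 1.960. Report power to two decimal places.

power ≈ 0.98

For two equal groups, power = Φ(d·√(n/2) − z_{α/2}).
d·√(n/2) = 0.52 × √(118/2) = 0.52 × 7.681 = 3.994.
z_β = 3.994 − 1.960 = 2.034.
Power = Φ(2.034) = 0.979.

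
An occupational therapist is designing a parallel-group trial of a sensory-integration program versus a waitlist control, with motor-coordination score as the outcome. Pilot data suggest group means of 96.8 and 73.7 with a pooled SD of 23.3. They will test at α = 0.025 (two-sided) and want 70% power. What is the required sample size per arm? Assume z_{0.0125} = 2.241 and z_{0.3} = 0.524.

n = 16 per group

Cohen's d = |M₁ − M₂| / SD_pooled = |96.8 − 73.7| / 23.3 = 23.1 / 23.3 = 0.991.
For two independent groups with equal n: n = 2·((z_{α/2} + z_β) / d)².
z_{α/2} + z_β = 2.241 + 0.524 = 2.765.
n = 2 × (2.765 / 0.991)² = 2 × 2.790² = 2 × 7.78 = 15.6.
Round up to the next whole participant.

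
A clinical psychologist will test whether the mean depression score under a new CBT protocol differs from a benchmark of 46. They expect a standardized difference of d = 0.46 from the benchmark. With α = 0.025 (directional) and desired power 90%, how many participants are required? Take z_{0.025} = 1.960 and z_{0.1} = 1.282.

For a one-sample test: n = ((z_{α} + z_β) / d)².
z_{α} + z_β = 1.960 + 1.282 = 3.242.
n = (3.242 / 0.46)² = 7.048² = 49.67.
Round up.

n = 50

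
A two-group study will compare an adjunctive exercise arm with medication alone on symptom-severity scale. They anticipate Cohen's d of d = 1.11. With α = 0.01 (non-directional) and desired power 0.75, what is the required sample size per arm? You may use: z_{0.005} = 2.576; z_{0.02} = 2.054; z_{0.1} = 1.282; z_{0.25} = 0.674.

n = 18 per group

For two independent groups with equal n: n = 2·((z_{α/2} + z_β) / d)².
z_{α/2} + z_β = 2.576 + 0.674 = 3.250.
n = 2 × (3.250 / 1.11)² = 2 × 2.928² = 2 × 8.57 = 17.1.
Round up to the next whole participant.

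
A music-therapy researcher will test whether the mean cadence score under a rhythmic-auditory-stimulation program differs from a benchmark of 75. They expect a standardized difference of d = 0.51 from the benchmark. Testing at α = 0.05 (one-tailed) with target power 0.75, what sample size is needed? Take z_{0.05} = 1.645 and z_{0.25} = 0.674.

For a one-sample test: n = ((z_{α} + z_β) / d)².
z_{α} + z_β = 1.645 + 0.674 = 2.319.
n = (2.319 / 0.51)² = 4.547² = 20.68.
Round up.

n = 21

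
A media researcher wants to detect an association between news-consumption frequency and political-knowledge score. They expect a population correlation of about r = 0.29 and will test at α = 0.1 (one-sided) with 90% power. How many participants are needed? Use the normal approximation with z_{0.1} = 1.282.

n = 77

Fisher's z: C = ½·ln((1+r)/(1−r)) = ½·ln(1.8169) = 0.2986.
n = ((z_{α} + z_β)/C)² + 3.
(1.282 + 1.282) / 0.2986 = 2.564 / 0.2986 = 8.587.
n = 8.587² + 3 = 73.73 + 3 = 76.7.
Round up.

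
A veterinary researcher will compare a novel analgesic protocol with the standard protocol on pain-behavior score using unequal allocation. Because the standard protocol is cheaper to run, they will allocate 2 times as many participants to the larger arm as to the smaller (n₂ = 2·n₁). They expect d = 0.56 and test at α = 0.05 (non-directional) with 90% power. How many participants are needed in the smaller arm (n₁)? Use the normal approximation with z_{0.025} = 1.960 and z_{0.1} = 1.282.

With allocation ratio k = n₂/n₁ = 2, Var(x̄₁−x̄₂) = σ²(1/n₁ + 1/(k·n₁)) = σ²·(k+1)/(k·n₁).
So n₁ = (1 + 1/k)·((z_{α/2} + z_β)/d)² = 1.500 × (3.242/0.56)².
n₁ = 1.500 × 33.52 = 50.3.
Round up: n₁ = 51, giving n₂ = 2 × 51 = 102.

n₁ = 51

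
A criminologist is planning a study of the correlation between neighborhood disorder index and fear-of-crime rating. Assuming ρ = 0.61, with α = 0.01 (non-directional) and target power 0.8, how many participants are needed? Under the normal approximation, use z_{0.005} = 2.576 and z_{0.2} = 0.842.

n = 27

Fisher's z: C = ½·ln((1+r)/(1−r)) = ½·ln(4.1282) = 0.7089.
n = ((z_{α/2} + z_β)/C)² + 3.
(2.576 + 0.842) / 0.7089 = 3.418 / 0.7089 = 4.822.
n = 4.822² + 3 = 23.25 + 3 = 26.2.
Round up.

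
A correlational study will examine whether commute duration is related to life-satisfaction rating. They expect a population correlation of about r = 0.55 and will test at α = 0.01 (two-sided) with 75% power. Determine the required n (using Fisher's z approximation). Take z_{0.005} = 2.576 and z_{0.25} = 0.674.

Fisher's z: C = ½·ln((1+r)/(1−r)) = ½·ln(3.4444) = 0.6184.
n = ((z_{α/2} + z_β)/C)² + 3.
(2.576 + 0.674) / 0.6184 = 3.250 / 0.6184 = 5.255.
n = 5.255² + 3 = 27.62 + 3 = 30.6.
Round up.

n = 31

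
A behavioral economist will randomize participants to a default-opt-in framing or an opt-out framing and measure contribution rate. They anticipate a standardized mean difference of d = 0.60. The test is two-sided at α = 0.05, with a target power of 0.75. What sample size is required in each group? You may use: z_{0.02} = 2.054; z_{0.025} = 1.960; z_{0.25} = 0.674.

For two independent groups with equal n: n = 2·((z_{α/2} + z_β) / d)².
z_{α/2} + z_β = 1.960 + 0.674 = 2.634.
n = 2 × (2.634 / 0.60)² = 2 × 4.390² = 2 × 19.27 = 38.5.
Round up to the next whole participant.

n = 39 per group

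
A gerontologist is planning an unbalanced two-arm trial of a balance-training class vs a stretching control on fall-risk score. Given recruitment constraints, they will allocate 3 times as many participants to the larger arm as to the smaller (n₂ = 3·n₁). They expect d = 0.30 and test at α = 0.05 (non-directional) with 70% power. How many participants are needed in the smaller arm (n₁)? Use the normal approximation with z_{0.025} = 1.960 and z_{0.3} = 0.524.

With allocation ratio k = n₂/n₁ = 3, Var(x̄₁−x̄₂) = σ²(1/n₁ + 1/(k·n₁)) = σ²·(k+1)/(k·n₁).
So n₁ = (1 + 1/k)·((z_{α/2} + z_β)/d)² = 1.333 × (2.484/0.30)².
n₁ = 1.333 × 68.56 = 91.4.
Round up: n₁ = 92, giving n₂ = 3 × 92 = 276.

n₁ = 92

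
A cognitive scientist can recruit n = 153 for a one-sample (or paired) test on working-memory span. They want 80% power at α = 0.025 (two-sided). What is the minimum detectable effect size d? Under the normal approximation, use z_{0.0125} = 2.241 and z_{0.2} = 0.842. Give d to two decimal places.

For a single sample (or paired design) of n = 153: d_min = (z_{α/2} + z_β)/√n.
z-sum = 2.241 + 0.842 = 3.083.
d_min = 3.083 / √153 = 3.083 / 12.369 = 0.249.

d_min ≈ 0.25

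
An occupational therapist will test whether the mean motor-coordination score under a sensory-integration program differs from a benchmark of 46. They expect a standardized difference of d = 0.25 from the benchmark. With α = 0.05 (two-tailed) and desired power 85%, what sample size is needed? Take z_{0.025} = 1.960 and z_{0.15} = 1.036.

n = 144

For a one-sample test: n = ((z_{α/2} + z_β) / d)².
z_{α/2} + z_β = 1.960 + 1.036 = 2.996.
n = (2.996 / 0.25)² = 11.984² = 143.62.
Round up.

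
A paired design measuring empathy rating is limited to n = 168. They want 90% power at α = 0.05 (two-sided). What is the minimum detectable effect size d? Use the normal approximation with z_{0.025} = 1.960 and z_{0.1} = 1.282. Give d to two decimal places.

For a single sample (or paired design) of n = 168: d_min = (z_{α/2} + z_β)/√n.
z-sum = 1.960 + 1.282 = 3.242.
d_min = 3.242 / √168 = 3.242 / 12.961 = 0.250.

d_min ≈ 0.25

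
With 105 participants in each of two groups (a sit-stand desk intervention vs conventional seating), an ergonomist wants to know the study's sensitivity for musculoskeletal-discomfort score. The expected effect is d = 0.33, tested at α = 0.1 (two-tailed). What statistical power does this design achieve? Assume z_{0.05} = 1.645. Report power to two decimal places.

power ≈ 0.77

For two equal groups, power = Φ(d·√(n/2) − z_{α/2}).
d·√(n/2) = 0.33 × √(105/2) = 0.33 × 7.246 = 2.391.
z_β = 2.391 − 1.645 = 0.746.
Power = Φ(0.746) = 0.772.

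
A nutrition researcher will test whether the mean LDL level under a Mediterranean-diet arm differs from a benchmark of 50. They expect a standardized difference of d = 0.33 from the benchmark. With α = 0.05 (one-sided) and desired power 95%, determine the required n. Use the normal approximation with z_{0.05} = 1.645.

For a one-sample test: n = ((z_{α} + z_β) / d)².
z_{α} + z_β = 1.645 + 1.645 = 3.290.
n = (3.290 / 0.33)² = 9.970² = 99.39.
Round up.

n = 100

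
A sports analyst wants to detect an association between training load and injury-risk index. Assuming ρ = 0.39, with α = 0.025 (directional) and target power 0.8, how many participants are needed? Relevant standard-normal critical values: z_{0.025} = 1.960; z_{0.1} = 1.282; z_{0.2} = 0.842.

Fisher's z: C = ½·ln((1+r)/(1−r)) = ½·ln(2.2787) = 0.4118.
n = ((z_{α} + z_β)/C)² + 3.
(1.960 + 0.842) / 0.4118 = 2.802 / 0.4118 = 6.804.
n = 6.804² + 3 = 46.30 + 3 = 49.3.
Round up.

n = 50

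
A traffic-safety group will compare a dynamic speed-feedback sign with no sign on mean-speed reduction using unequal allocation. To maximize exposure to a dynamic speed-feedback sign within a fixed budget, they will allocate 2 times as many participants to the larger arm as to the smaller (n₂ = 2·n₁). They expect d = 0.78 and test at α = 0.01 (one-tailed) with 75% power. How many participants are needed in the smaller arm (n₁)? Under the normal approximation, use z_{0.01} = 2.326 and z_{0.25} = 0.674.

With allocation ratio k = n₂/n₁ = 2, Var(x̄₁−x̄₂) = σ²(1/n₁ + 1/(k·n₁)) = σ²·(k+1)/(k·n₁).
So n₁ = (1 + 1/k)·((z_{α} + z_β)/d)² = 1.500 × (3.000/0.78)².
n₁ = 1.500 × 14.79 = 22.2.
Round up: n₁ = 23, giving n₂ = 2 × 23 = 46.

n₁ = 23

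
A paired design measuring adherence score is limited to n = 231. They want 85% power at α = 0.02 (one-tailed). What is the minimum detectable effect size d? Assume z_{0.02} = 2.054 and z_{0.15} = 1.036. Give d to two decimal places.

d_min ≈ 0.20

For a single sample (or paired design) of n = 231: d_min = (z_{α} + z_β)/√n.
z-sum = 2.054 + 1.036 = 3.090.
d_min = 3.090 / √231 = 3.090 / 15.199 = 0.203.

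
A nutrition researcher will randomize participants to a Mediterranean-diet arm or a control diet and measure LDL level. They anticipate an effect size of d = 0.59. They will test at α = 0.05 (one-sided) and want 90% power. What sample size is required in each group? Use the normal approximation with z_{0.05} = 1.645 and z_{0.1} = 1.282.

For two independent groups with equal n: n = 2·((z_{α} + z_β) / d)².
z_{α} + z_β = 1.645 + 1.282 = 2.927.
n = 2 × (2.927 / 0.59)² = 2 × 4.961² = 2 × 24.61 = 49.2.
Round up to the next whole participant.

n = 50 per group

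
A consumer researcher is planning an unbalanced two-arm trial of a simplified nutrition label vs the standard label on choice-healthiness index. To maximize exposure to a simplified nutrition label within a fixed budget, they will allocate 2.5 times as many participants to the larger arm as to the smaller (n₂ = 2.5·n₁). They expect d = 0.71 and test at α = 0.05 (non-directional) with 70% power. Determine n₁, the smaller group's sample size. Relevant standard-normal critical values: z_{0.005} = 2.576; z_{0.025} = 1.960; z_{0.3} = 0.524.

n₁ = 18

With allocation ratio k = n₂/n₁ = 2.5, Var(x̄₁−x̄₂) = σ²(1/n₁ + 1/(k·n₁)) = σ²·(k+1)/(k·n₁).
So n₁ = (1 + 1/k)·((z_{α/2} + z_β)/d)² = 1.400 × (2.484/0.71)².
n₁ = 1.400 × 12.24 = 17.1.
Round up: n₁ = 18, giving n₂ = 2.5 × 18 = 45.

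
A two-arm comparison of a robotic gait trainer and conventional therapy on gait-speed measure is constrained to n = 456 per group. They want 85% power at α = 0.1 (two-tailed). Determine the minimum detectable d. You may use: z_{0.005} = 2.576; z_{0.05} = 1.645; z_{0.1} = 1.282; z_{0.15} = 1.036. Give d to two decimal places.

For two independent groups of n = 456 each: d_min = (z_{α/2} + z_β)·√(2/n).
z-sum = 1.645 + 1.036 = 2.681.
d_min = 2.681 × √(2/456) = 2.681 × 0.0662 = 0.178.

d_min ≈ 0.18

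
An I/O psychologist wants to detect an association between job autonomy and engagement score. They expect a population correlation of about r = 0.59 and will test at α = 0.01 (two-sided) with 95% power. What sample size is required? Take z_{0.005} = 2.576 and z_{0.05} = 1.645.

n = 42

Fisher's z: C = ½·ln((1+r)/(1−r)) = ½·ln(3.8780) = 0.6777.
n = ((z_{α/2} + z_β)/C)² + 3.
(2.576 + 1.645) / 0.6777 = 4.221 / 0.6777 = 6.228.
n = 6.228² + 3 = 38.79 + 3 = 41.8.
Round up.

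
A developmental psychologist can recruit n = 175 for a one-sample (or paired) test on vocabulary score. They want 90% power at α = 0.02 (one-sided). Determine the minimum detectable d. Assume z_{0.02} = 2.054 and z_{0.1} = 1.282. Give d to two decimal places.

d_min ≈ 0.25

For a single sample (or paired design) of n = 175: d_min = (z_{α} + z_β)/√n.
z-sum = 2.054 + 1.282 = 3.336.
d_min = 3.336 / √175 = 3.336 / 13.229 = 0.252.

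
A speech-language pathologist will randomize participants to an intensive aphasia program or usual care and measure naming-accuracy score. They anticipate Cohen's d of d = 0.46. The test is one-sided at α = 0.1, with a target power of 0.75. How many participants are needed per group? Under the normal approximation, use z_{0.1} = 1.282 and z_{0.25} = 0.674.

For two independent groups with equal n: n = 2·((z_{α} + z_β) / d)².
z_{α} + z_β = 1.282 + 0.674 = 1.956.
n = 2 × (1.956 / 0.46)² = 2 × 4.252² = 2 × 18.08 = 36.2.
Round up to the next whole participant.

n = 37 per group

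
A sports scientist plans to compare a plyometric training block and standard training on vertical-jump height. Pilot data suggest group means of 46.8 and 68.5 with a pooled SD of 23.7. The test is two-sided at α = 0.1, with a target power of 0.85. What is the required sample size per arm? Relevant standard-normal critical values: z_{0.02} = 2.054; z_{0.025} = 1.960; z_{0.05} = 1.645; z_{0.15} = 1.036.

n = 18 per group

Cohen's d = |M₁ − M₂| / SD_pooled = |46.8 − 68.5| / 23.7 = 21.7 / 23.7 = 0.916.
For two independent groups with equal n: n = 2·((z_{α/2} + z_β) / d)².
z_{α/2} + z_β = 1.645 + 1.036 = 2.681.
n = 2 × (2.681 / 0.916)² = 2 × 2.927² = 2 × 8.57 = 17.1.
Round up to the next whole participant.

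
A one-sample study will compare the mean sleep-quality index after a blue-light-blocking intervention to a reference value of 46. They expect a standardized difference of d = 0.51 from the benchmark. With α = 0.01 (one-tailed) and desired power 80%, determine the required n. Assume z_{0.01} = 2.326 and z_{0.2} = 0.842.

n = 39

For a one-sample test: n = ((z_{α} + z_β) / d)².
z_{α} + z_β = 2.326 + 0.842 = 3.168.
n = (3.168 / 0.51)² = 6.212² = 38.59.
Round up.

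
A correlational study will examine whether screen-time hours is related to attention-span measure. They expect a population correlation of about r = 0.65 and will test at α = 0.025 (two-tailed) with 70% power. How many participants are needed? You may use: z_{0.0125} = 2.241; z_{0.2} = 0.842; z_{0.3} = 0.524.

n = 16

Fisher's z: C = ½·ln((1+r)/(1−r)) = ½·ln(4.7143) = 0.7753.
n = ((z_{α/2} + z_β)/C)² + 3.
(2.241 + 0.524) / 0.7753 = 2.765 / 0.7753 = 3.566.
n = 3.566² + 3 = 12.72 + 3 = 15.7.
Round up.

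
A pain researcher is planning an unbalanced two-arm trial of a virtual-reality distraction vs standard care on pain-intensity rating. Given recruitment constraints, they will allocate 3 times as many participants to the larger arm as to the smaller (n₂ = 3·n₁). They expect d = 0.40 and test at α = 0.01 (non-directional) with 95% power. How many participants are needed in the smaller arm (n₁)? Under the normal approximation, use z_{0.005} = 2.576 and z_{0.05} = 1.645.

With allocation ratio k = n₂/n₁ = 3, Var(x̄₁−x̄₂) = σ²(1/n₁ + 1/(k·n₁)) = σ²·(k+1)/(k·n₁).
So n₁ = (1 + 1/k)·((z_{α/2} + z_β)/d)² = 1.333 × (4.221/0.40)².
n₁ = 1.333 × 111.36 = 148.5.
Round up: n₁ = 149, giving n₂ = 3 × 149 = 447.

n₁ = 149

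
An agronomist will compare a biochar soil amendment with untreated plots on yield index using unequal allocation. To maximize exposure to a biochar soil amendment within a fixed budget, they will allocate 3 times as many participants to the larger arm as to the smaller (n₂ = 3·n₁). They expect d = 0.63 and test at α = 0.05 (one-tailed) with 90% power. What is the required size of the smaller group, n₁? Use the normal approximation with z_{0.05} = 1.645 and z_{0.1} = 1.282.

With allocation ratio k = n₂/n₁ = 3, Var(x̄₁−x̄₂) = σ²(1/n₁ + 1/(k·n₁)) = σ²·(k+1)/(k·n₁).
So n₁ = (1 + 1/k)·((z_{α} + z_β)/d)² = 1.333 × (2.927/0.63)².
n₁ = 1.333 × 21.59 = 28.8.
Round up: n₁ = 29, giving n₂ = 3 × 29 = 87.

n₁ = 29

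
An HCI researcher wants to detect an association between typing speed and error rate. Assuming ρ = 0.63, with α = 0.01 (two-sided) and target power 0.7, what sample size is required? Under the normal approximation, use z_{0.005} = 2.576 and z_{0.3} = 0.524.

n = 21

Fisher's z: C = ½·ln((1+r)/(1−r)) = ½·ln(4.4054) = 0.7414.
n = ((z_{α/2} + z_β)/C)² + 3.
(2.576 + 0.524) / 0.7414 = 3.100 / 0.7414 = 4.181.
n = 4.181² + 3 = 17.48 + 3 = 20.5.
Round up.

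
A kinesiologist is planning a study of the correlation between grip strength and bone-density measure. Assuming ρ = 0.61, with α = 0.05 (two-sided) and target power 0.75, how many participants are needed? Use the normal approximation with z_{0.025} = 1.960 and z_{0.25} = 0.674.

Fisher's z: C = ½·ln((1+r)/(1−r)) = ½·ln(4.1282) = 0.7089.
n = ((z_{α/2} + z_β)/C)² + 3.
(1.960 + 0.674) / 0.7089 = 2.634 / 0.7089 = 3.716.
n = 3.716² + 3 = 13.81 + 3 = 16.8.
Round up.

n = 17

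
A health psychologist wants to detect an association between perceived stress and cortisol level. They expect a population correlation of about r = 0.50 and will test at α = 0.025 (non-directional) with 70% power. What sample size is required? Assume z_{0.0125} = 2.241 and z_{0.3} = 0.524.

n = 29

Fisher's z: C = ½·ln((1+r)/(1−r)) = ½·ln(3.0000) = 0.5493.
n = ((z_{α/2} + z_β)/C)² + 3.
(2.241 + 0.524) / 0.5493 = 2.765 / 0.5493 = 5.034.
n = 5.034² + 3 = 25.34 + 3 = 28.3.
Round up.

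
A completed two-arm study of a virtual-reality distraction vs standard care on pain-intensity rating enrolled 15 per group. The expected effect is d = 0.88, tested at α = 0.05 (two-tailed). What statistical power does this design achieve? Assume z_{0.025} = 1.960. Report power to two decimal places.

power ≈ 0.67

For two equal groups, power = Φ(d·√(n/2) − z_{α/2}).
d·√(n/2) = 0.88 × √(15/2) = 0.88 × 2.739 = 2.410.
z_β = 2.410 − 1.960 = 0.450.
Power = Φ(0.450) = 0.674.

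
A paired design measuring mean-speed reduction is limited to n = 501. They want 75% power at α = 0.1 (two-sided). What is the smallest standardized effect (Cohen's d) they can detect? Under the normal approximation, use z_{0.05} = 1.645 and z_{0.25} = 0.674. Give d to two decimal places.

d_min ≈ 0.10

For a single sample (or paired design) of n = 501: d_min = (z_{α/2} + z_β)/√n.
z-sum = 1.645 + 0.674 = 2.319.
d_min = 2.319 / √501 = 2.319 / 22.383 = 0.104.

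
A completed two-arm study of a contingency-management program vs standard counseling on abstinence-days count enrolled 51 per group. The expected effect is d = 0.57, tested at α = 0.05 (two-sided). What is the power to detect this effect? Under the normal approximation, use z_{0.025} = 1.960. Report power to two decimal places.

power ≈ 0.82

For two equal groups, power = Φ(d·√(n/2) − z_{α/2}).
d·√(n/2) = 0.57 × √(51/2) = 0.57 × 5.050 = 2.878.
z_β = 2.878 − 1.960 = 0.918.
Power = Φ(0.918) = 0.821.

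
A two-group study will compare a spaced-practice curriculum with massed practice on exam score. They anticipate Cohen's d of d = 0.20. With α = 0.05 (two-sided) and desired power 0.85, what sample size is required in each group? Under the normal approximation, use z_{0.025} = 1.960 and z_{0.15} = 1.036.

n = 449 per group

For two independent groups with equal n: n = 2·((z_{α/2} + z_β) / d)².
z_{α/2} + z_β = 1.960 + 1.036 = 2.996.
n = 2 × (2.996 / 0.20)² = 2 × 14.980² = 2 × 224.40 = 448.8.
Round up to the next whole participant.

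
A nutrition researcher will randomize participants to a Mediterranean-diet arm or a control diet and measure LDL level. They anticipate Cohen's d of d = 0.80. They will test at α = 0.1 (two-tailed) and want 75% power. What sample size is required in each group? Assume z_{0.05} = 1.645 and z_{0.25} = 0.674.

For two independent groups with equal n: n = 2·((z_{α/2} + z_β) / d)².
z_{α/2} + z_β = 1.645 + 0.674 = 2.319.
n = 2 × (2.319 / 0.80)² = 2 × 2.899² = 2 × 8.40 = 16.8.
Round up to the next whole participant.

n = 17 per group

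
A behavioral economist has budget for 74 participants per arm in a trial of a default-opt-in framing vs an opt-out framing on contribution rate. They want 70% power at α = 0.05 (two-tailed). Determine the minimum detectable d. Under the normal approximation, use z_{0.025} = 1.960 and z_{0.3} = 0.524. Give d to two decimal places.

For two independent groups of n = 74 each: d_min = (z_{α/2} + z_β)·√(2/n).
z-sum = 1.960 + 0.524 = 2.484.
d_min = 2.484 × √(2/74) = 2.484 × 0.1644 = 0.408.

d_min ≈ 0.41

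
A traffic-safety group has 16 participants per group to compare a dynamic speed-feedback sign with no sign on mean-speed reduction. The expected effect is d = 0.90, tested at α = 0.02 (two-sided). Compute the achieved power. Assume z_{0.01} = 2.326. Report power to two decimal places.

power ≈ 0.59

For two equal groups, power = Φ(d·√(n/2) − z_{α/2}).
d·√(n/2) = 0.90 × √(16/2) = 0.90 × 2.828 = 2.546.
z_β = 2.546 − 2.326 = 0.220.
Power = Φ(0.220) = 0.587.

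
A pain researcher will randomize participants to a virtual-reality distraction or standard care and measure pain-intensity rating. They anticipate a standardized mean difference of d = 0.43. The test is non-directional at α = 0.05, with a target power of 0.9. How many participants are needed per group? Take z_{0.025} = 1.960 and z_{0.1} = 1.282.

For two independent groups with equal n: n = 2·((z_{α/2} + z_β) / d)².
z_{α/2} + z_β = 1.960 + 1.282 = 3.242.
n = 2 × (3.242 / 0.43)² = 2 × 7.540² = 2 × 56.84 = 113.7.
Round up to the next whole participant.

n = 114 per group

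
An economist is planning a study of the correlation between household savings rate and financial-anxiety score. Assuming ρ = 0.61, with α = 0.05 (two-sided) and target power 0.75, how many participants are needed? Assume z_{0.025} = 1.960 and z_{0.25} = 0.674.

n = 17

Fisher's z: C = ½·ln((1+r)/(1−r)) = ½·ln(4.1282) = 0.7089.
n = ((z_{α/2} + z_β)/C)² + 3.
(1.960 + 0.674) / 0.7089 = 2.634 / 0.7089 = 3.716.
n = 3.716² + 3 = 13.81 + 3 = 16.8.
Round up.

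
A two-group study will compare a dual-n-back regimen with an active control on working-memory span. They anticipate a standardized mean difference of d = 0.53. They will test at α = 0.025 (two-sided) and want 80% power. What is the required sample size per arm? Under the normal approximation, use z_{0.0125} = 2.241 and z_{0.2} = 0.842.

For two independent groups with equal n: n = 2·((z_{α/2} + z_β) / d)².
z_{α/2} + z_β = 2.241 + 0.842 = 3.083.
n = 2 × (3.083 / 0.53)² = 2 × 5.817² = 2 × 33.84 = 67.7.
Round up to the next whole participant.

n = 68 per group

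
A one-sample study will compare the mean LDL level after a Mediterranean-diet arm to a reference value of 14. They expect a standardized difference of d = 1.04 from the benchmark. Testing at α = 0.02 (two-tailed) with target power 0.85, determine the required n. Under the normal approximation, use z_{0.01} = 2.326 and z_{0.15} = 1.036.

For a one-sample test: n = ((z_{α/2} + z_β) / d)².
z_{α/2} + z_β = 2.326 + 1.036 = 3.362.
n = (3.362 / 1.04)² = 3.233² = 10.45.
Round up.

n = 11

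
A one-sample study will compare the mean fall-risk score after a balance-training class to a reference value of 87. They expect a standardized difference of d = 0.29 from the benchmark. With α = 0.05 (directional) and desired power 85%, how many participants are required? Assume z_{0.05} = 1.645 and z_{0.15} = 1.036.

n = 86

For a one-sample test: n = ((z_{α} + z_β) / d)².
z_{α} + z_β = 1.645 + 1.036 = 2.681.
n = (2.681 / 0.29)² = 9.245² = 85.47.
Round up.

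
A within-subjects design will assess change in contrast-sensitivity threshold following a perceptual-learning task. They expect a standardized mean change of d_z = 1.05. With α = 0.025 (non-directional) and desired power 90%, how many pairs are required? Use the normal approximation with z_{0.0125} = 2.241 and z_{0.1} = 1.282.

n = 12 pairs

For a paired (one-sample on differences) test: n = ((z_{α/2} + z_β) / d)².
z_{α/2} + z_β = 2.241 + 1.282 = 3.523.
n = (3.523 / 1.05)² = 3.355² = 11.26.
Round up.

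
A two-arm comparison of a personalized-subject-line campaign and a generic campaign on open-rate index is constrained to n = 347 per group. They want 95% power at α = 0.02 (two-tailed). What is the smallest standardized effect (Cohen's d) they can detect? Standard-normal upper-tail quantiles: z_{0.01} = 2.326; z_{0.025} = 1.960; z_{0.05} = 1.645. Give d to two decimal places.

For two independent groups of n = 347 each: d_min = (z_{α/2} + z_β)·√(2/n).
z-sum = 2.326 + 1.645 = 3.971.
d_min = 3.971 × √(2/347) = 3.971 × 0.0759 = 0.301.

d_min ≈ 0.30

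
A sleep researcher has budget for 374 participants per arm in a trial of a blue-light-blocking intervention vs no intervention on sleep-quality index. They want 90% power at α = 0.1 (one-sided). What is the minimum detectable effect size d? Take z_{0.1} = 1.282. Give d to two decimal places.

For two independent groups of n = 374 each: d_min = (z_{α} + z_β)·√(2/n).
z-sum = 1.282 + 1.282 = 2.564.
d_min = 2.564 × √(2/374) = 2.564 × 0.0731 = 0.187.

d_min ≈ 0.19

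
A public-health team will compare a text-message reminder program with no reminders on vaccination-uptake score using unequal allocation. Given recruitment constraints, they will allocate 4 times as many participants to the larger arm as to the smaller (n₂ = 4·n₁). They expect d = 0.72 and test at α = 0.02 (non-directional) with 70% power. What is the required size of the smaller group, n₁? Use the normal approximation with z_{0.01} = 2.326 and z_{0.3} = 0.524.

With allocation ratio k = n₂/n₁ = 4, Var(x̄₁−x̄₂) = σ²(1/n₁ + 1/(k·n₁)) = σ²·(k+1)/(k·n₁).
So n₁ = (1 + 1/k)·((z_{α/2} + z_β)/d)² = 1.250 × (2.850/0.72)².
n₁ = 1.250 × 15.67 = 19.6.
Round up: n₁ = 20, giving n₂ = 4 × 20 = 80.

n₁ = 20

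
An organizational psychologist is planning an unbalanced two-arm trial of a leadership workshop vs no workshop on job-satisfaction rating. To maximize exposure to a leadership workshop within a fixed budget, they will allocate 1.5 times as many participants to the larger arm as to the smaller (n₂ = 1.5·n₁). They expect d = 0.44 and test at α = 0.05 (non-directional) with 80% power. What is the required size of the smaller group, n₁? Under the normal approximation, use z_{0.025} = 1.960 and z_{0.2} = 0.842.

With allocation ratio k = n₂/n₁ = 1.5, Var(x̄₁−x̄₂) = σ²(1/n₁ + 1/(k·n₁)) = σ²·(k+1)/(k·n₁).
So n₁ = (1 + 1/k)·((z_{α/2} + z_β)/d)² = 1.667 × (2.802/0.44)².
n₁ = 1.667 × 40.55 = 67.6.
Round up: n₁ = 68, giving n₂ = 1.5 × 68 = 102.

n₁ = 68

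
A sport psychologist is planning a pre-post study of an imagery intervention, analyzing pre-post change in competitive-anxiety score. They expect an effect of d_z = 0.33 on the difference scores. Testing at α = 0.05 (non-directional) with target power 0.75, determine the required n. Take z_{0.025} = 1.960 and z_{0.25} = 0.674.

n = 64 pairs

For a paired (one-sample on differences) test: n = ((z_{α/2} + z_β) / d)².
z_{α/2} + z_β = 1.960 + 0.674 = 2.634.
n = (2.634 / 0.33)² = 7.982² = 63.71.
Round up.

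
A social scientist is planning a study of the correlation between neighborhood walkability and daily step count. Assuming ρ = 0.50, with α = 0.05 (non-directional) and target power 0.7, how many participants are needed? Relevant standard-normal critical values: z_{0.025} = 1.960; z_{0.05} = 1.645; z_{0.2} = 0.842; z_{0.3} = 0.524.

n = 24

Fisher's z: C = ½·ln((1+r)/(1−r)) = ½·ln(3.0000) = 0.5493.
n = ((z_{α/2} + z_β)/C)² + 3.
(1.960 + 0.524) / 0.5493 = 2.484 / 0.5493 = 4.522.
n = 4.522² + 3 = 20.45 + 3 = 23.4.
Round up.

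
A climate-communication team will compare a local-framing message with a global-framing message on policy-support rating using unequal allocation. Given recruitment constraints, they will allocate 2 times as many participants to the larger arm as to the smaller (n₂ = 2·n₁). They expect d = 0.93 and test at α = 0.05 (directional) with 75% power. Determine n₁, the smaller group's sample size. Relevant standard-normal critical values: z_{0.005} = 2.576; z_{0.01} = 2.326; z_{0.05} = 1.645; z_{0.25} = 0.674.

With allocation ratio k = n₂/n₁ = 2, Var(x̄₁−x̄₂) = σ²(1/n₁ + 1/(k·n₁)) = σ²·(k+1)/(k·n₁).
So n₁ = (1 + 1/k)·((z_{α} + z_β)/d)² = 1.500 × (2.319/0.93)².
n₁ = 1.500 × 6.22 = 9.3.
Round up: n₁ = 10, giving n₂ = 2 × 10 = 20.

n₁ = 10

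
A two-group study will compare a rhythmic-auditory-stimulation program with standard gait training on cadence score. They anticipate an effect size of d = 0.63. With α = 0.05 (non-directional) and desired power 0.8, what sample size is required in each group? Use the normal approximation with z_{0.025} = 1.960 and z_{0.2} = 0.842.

n = 40 per group

For two independent groups with equal n: n = 2·((z_{α/2} + z_β) / d)².
z_{α/2} + z_β = 1.960 + 0.842 = 2.802.
n = 2 × (2.802 / 0.63)² = 2 × 4.448² = 2 × 19.78 = 39.6.
Round up to the next whole participant.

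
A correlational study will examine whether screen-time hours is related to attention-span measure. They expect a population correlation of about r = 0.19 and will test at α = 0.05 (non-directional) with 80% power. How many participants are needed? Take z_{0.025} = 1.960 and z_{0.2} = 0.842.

Fisher's z: C = ½·ln((1+r)/(1−r)) = ½·ln(1.4691) = 0.1923.
n = ((z_{α/2} + z_β)/C)² + 3.
(1.960 + 0.842) / 0.1923 = 2.802 / 0.1923 = 14.571.
n = 14.571² + 3 = 212.31 + 3 = 215.3.
Round up.

n = 216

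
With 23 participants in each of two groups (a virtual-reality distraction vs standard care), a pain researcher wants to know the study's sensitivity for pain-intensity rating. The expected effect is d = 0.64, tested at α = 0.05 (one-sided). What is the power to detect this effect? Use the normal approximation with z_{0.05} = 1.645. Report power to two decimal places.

For two equal groups, power = Φ(d·√(n/2) − z_{α}).
d·√(n/2) = 0.64 × √(23/2) = 0.64 × 3.391 = 2.170.
z_β = 2.170 − 1.645 = 0.525.
Power = Φ(0.525) = 0.700.

power ≈ 0.70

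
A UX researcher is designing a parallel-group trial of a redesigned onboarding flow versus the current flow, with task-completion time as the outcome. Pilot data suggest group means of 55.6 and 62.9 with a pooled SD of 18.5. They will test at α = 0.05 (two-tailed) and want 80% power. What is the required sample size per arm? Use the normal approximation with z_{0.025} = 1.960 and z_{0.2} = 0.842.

Cohen's d = |M₁ − M₂| / SD_pooled = |55.6 − 62.9| / 18.5 = 7.3 / 18.5 = 0.395.
For two independent groups with equal n: n = 2·((z_{α/2} + z_β) / d)².
z_{α/2} + z_β = 1.960 + 0.842 = 2.802.
n = 2 × (2.802 / 0.395)² = 2 × 7.094² = 2 × 50.32 = 100.6.
Round up to the next whole participant.

n = 101 per group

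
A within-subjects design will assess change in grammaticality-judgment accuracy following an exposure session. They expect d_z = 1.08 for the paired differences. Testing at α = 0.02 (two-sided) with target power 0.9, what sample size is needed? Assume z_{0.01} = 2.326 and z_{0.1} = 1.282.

n = 12 pairs

For a paired (one-sample on differences) test: n = ((z_{α/2} + z_β) / d)².
z_{α/2} + z_β = 2.326 + 1.282 = 3.608.
n = (3.608 / 1.08)² = 3.341² = 11.16.
Round up.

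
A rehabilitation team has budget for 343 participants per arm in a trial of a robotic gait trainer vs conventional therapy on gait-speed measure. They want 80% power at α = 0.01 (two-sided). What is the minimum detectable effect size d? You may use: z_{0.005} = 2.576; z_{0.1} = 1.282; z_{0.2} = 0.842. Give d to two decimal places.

For two independent groups of n = 343 each: d_min = (z_{α/2} + z_β)·√(2/n).
z-sum = 2.576 + 0.842 = 3.418.
d_min = 3.418 × √(2/343) = 3.418 × 0.0764 = 0.261.

d_min ≈ 0.26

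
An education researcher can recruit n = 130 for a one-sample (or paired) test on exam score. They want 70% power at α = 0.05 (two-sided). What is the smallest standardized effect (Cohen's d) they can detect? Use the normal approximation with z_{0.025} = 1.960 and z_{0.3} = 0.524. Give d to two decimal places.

For a single sample (or paired design) of n = 130: d_min = (z_{α/2} + z_β)/√n.
z-sum = 1.960 + 0.524 = 2.484.
d_min = 2.484 / √130 = 2.484 / 11.402 = 0.218.

d_min ≈ 0.22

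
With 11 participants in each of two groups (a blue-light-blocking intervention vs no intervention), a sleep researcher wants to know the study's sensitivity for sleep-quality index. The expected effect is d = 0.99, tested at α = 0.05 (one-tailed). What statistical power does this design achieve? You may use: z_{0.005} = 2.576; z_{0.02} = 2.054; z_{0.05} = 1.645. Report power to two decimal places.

For two equal groups, power = Φ(d·√(n/2) − z_{α}).
d·√(n/2) = 0.99 × √(11/2) = 0.99 × 2.345 = 2.322.
z_β = 2.322 − 1.645 = 0.677.
Power = Φ(0.677) = 0.751.

power ≈ 0.75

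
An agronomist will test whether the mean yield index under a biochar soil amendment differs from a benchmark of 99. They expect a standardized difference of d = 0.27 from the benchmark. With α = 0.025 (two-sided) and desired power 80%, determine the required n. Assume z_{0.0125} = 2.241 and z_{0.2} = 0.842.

For a one-sample test: n = ((z_{α/2} + z_β) / d)².
z_{α/2} + z_β = 2.241 + 0.842 = 3.083.
n = (3.083 / 0.27)² = 11.419² = 130.38.
Round up.

n = 131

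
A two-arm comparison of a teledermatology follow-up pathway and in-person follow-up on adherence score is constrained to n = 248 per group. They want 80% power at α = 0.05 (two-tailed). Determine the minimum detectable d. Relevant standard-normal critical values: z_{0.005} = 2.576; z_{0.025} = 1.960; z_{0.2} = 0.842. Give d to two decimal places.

d_min ≈ 0.25

For two independent groups of n = 248 each: d_min = (z_{α/2} + z_β)·√(2/n).
z-sum = 1.960 + 0.842 = 2.802.
d_min = 2.802 × √(2/248) = 2.802 × 0.0898 = 0.252.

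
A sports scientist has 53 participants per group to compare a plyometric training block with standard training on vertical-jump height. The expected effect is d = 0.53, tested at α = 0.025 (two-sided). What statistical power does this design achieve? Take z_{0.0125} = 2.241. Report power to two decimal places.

power ≈ 0.69

For two equal groups, power = Φ(d·√(n/2) − z_{α/2}).
d·√(n/2) = 0.53 × √(53/2) = 0.53 × 5.148 = 2.728.
z_β = 2.728 − 2.241 = 0.487.
Power = Φ(0.487) = 0.687.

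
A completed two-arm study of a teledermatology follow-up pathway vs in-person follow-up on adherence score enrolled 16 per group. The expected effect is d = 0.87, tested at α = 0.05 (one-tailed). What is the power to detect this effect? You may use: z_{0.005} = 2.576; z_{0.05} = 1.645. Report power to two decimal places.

For two equal groups, power = Φ(d·√(n/2) − z_{α}).
d·√(n/2) = 0.87 × √(16/2) = 0.87 × 2.828 = 2.461.
z_β = 2.461 − 1.645 = 0.816.
Power = Φ(0.816) = 0.793.

power ≈ 0.79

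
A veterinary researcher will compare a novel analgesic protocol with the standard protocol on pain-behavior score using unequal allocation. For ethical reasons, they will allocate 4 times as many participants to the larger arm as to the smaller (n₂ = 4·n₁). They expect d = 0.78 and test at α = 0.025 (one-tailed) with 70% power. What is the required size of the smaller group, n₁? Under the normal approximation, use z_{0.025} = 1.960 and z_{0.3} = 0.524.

With allocation ratio k = n₂/n₁ = 4, Var(x̄₁−x̄₂) = σ²(1/n₁ + 1/(k·n₁)) = σ²·(k+1)/(k·n₁).
So n₁ = (1 + 1/k)·((z_{α} + z_β)/d)² = 1.250 × (2.484/0.78)².
n₁ = 1.250 × 10.14 = 12.7.
Round up: n₁ = 13, giving n₂ = 4 × 13 = 52.

n₁ = 13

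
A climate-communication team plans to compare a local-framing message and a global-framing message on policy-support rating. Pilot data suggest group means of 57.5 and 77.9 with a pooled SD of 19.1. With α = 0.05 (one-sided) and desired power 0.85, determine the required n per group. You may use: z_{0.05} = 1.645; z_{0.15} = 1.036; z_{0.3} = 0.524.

n = 13 per group

Cohen's d = |M₁ − M₂| / SD_pooled = |57.5 − 77.9| / 19.1 = 20.4 / 19.1 = 1.068.
For two independent groups with equal n: n = 2·((z_{α} + z_β) / d)².
z_{α} + z_β = 1.645 + 1.036 = 2.681.
n = 2 × (2.681 / 1.068)² = 2 × 2.510² = 2 × 6.30 = 12.6.
Round up to the next whole participant.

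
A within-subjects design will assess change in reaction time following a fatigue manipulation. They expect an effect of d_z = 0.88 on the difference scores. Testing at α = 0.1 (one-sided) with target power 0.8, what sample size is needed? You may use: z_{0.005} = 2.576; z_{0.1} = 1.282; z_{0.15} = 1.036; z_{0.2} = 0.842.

For a paired (one-sample on differences) test: n = ((z_{α} + z_β) / d)².
z_{α} + z_β = 1.282 + 0.842 = 2.124.
n = (2.124 / 0.88)² = 2.414² = 5.83.
Round up.

n = 6 pairs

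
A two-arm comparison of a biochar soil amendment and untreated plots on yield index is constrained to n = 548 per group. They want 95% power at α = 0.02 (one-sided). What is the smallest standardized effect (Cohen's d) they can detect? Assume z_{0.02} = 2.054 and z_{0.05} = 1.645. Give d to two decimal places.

d_min ≈ 0.22

For two independent groups of n = 548 each: d_min = (z_{α} + z_β)·√(2/n).
z-sum = 2.054 + 1.645 = 3.699.
d_min = 3.699 × √(2/548) = 3.699 × 0.0604 = 0.223.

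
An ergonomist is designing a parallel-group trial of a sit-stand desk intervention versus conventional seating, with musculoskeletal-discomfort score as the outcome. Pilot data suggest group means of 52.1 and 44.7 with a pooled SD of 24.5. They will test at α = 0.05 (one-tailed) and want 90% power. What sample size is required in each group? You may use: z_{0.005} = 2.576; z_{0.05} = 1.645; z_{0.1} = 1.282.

Cohen's d = |M₁ − M₂| / SD_pooled = |52.1 − 44.7| / 24.5 = 7.4 / 24.5 = 0.302.
For two independent groups with equal n: n = 2·((z_{α} + z_β) / d)².
z_{α} + z_β = 1.645 + 1.282 = 2.927.
n = 2 × (2.927 / 0.302)² = 2 × 9.692² = 2 × 93.94 = 187.9.
Round up to the next whole participant.

n = 188 per group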